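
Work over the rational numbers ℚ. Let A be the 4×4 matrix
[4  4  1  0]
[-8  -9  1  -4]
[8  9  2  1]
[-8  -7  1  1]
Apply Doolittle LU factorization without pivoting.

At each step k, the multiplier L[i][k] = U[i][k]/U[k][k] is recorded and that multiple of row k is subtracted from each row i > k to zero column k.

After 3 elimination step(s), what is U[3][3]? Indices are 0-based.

Step 1: pivot at (0,0) is 4.
  row1 ← row1 − (-2)·row0  ⇒  L[1][0]=-2, U row1=(0, -1, 3, -4)
  row2 ← row2 − (2)·row0  ⇒  L[2][0]=2, U row2=(0, 1, 0, 1)
  row3 ← row3 − (-2)·row0  ⇒  L[3][0]=-2, U row3=(0, 1, 3, 1)
Step 2: pivot at (1,1) is -1.
  row2 ← row2 − (-1)·row1  ⇒  L[2][1]=-1, U row2=(0, 0, 3, -3)
  row3 ← row3 − (-1)·row1  ⇒  L[3][1]=-1, U row3=(0, 0, 6, -3)
Step 3: pivot at (2,2) is 3.
  row3 ← row3 − (2)·row2  ⇒  L[3][2]=2, U row3=(0, 0, 0, 3)

U[3][3] = 3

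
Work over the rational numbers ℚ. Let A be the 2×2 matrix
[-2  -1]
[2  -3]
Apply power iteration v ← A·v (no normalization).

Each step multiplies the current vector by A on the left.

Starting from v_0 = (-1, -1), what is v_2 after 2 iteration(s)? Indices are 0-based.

v_0 = (-1, -1).
v_1 = A·v_0 = (3, 1).
v_2 = A·v_1 = (-7, 3).

v_2 = (-7, 3)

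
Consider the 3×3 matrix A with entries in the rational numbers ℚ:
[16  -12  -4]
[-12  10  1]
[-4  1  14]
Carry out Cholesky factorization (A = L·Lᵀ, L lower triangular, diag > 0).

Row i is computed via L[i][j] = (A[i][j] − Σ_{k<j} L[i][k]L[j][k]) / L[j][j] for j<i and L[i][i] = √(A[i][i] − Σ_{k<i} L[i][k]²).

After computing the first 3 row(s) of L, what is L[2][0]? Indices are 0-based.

Step 1: L[0][0] = √(16) = 4.
  L[1][0] = (-12) / L[0][0] = -3.
Step 2: L[1][1] = √(1) = 1.
  L[2][0] = (-4) / L[0][0] = -1.
  L[2][1] = (-2) / L[1][1] = -2.
Step 3: L[2][2] = √(9) = 3.

L[2][0] = -1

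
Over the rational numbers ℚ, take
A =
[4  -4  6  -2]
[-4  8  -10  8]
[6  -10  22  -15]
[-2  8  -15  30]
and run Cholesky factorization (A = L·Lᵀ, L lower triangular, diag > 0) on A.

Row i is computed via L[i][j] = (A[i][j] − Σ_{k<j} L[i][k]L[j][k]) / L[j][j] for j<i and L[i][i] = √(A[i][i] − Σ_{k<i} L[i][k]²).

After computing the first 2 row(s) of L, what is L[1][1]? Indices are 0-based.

L[1][1] = 2

Step 1: L[0][0] = √(4) = 2.
  L[1][0] = (-4) / L[0][0] = -2.
Step 2: L[1][1] = √(4) = 2.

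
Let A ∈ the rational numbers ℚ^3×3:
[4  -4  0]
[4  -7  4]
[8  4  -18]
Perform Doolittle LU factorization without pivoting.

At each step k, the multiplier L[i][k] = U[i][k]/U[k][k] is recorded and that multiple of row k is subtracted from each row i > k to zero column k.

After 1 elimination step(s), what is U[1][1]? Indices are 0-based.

Step 1: pivot at (0,0) is 4.
  row1 ← row1 − (1)·row0  ⇒  L[1][0]=1, U row1=(0, -3, 4)
  row2 ← row2 − (2)·row0  ⇒  L[2][0]=2, U row2=(0, 12, -18)

U[1][1] = -3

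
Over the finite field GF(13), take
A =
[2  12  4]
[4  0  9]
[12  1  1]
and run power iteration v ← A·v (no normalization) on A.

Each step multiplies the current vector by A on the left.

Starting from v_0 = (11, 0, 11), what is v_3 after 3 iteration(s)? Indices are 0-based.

v_3 = (9, 12, 1)

v_0 = (11, 0, 11).
v_1 = A·v_0 = (1, 0, 0).
v_2 = A·v_1 = (2, 4, 12).
v_3 = A·v_2 = (9, 12, 1).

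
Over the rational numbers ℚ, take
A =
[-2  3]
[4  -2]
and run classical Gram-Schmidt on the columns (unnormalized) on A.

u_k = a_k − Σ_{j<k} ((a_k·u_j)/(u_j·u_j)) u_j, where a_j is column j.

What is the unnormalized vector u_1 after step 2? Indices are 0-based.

u_1 = (8/5, 4/5)

Step 1: u_0 = a_0 = (-2, 4).
Step 2: u_1 = a_1 − (-7/10)·u_0 = (8/5, 4/5).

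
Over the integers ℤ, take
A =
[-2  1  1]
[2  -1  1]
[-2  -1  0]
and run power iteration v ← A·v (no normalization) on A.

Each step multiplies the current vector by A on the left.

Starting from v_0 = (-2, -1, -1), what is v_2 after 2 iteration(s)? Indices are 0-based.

v_0 = (-2, -1, -1).
v_1 = A·v_0 = (2, -4, 5).
v_2 = A·v_1 = (-3, 13, 0).

v_2 = (-3, 13, 0)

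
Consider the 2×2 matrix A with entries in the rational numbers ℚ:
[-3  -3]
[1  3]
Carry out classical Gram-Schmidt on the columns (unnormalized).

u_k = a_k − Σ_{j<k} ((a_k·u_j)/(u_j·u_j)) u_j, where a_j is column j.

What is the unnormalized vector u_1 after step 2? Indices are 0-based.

Step 1: u_0 = a_0 = (-3, 1).
Step 2: u_1 = a_1 − (6/5)·u_0 = (3/5, 9/5).

u_1 = (3/5, 9/5)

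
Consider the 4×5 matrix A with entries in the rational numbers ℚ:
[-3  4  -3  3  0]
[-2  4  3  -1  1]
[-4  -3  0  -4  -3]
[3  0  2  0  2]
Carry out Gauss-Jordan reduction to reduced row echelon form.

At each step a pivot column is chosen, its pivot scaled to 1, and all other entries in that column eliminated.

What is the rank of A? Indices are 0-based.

[1] R0 /= -3  ⇒  (1, -4/3, 1, -1, 0)
     R1 -= -2·R0  ⇒  (0, 4/3, 5, -3, 1)
     R2 -= -4·R0  ⇒  (0, -25/3, 4, -8, -3)
     R3 -= 3·R0  ⇒  (0, 4, -1, 3, 2)
[2] R1 /= 4/3  ⇒  (0, 1, 15/4, -9/4, 3/4)
     R0 -= -4/3·R1  ⇒  (1, 0, 6, -4, 1)
     R2 -= -25/3·R1  ⇒  (0, 0, 141/4, -107/4, 13/4)
     R3 -= 4·R1  ⇒  (0, 0, -16, 12, -1)
[3] R2 /= 141/4  ⇒  (0, 0, 1, -107/141, 13/141)
     R0 -= 6·R2  ⇒  (1, 0, 0, 26/47, 21/47)
     R1 -= 15/4·R2  ⇒  (0, 1, 0, 28/47, 19/47)
     R3 -= -16·R2  ⇒  (0, 0, 0, -20/141, 67/141)
[4] R3 /= -20/141  ⇒  (0, 0, 0, 1, -67/20)
     R0 -= 26/47·R3  ⇒  (1, 0, 0, 0, 23/10)
     R1 -= 28/47·R3  ⇒  (0, 1, 0, 0, 12/5)
     R2 -= -107/141·R3  ⇒  (0, 0, 1, 0, -49/20)

rank = 4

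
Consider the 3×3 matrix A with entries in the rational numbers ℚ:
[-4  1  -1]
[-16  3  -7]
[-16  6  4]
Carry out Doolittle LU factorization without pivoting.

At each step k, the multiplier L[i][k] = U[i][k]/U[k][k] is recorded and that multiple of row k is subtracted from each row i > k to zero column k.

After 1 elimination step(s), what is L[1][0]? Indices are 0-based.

[col 0] pivot -4
  R1 -= 4*R0 → (0, -1, -3)  (L[1][0] := 4)
  R2 -= 4*R0 → (0, 2, 8)  (L[2][0] := 4)

L[1][0] = 4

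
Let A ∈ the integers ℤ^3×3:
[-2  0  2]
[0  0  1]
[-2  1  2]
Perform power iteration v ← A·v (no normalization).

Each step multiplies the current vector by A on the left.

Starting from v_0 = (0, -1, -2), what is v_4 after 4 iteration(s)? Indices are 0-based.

v_0 = (0, -1, -2).
v_1 = A·v_0 = (-4, -2, -5).
v_2 = A·v_1 = (-2, -5, -4).
v_3 = A·v_2 = (-4, -4, -9).
v_4 = A·v_3 = (-10, -9, -14).

v_4 = (-10, -9, -14)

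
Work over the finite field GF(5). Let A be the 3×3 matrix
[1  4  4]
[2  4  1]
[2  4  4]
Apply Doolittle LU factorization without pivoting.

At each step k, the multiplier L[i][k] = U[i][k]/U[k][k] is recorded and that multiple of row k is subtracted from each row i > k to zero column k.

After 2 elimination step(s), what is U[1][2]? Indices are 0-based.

U[1][2] = 3

k=0: U[0][0]=1
  eliminate (1,0): mult=2, new row 1: (0, 1, 3); set L[1][0]=2
  eliminate (2,0): mult=2, new row 2: (0, 1, 1); set L[2][0]=2
k=1: U[1][1]=1
  eliminate (2,1): mult=1, new row 2: (0, 0, 3); set L[2][1]=1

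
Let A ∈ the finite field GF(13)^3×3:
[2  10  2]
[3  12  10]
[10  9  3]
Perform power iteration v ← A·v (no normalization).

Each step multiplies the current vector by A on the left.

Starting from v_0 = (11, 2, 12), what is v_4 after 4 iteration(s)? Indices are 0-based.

v_0 = (11, 2, 12).
v_1 = A·v_0 = (1, 8, 8).
v_2 = A·v_1 = (7, 10, 2).
v_3 = A·v_2 = (1, 5, 10).
v_4 = A·v_3 = (7, 7, 7).

v_4 = (7, 7, 7)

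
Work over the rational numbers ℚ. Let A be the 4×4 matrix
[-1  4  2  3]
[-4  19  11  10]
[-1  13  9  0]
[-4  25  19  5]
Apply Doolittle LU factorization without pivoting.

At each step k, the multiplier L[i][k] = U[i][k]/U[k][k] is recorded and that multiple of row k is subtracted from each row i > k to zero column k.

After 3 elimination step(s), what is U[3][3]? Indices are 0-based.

Step 1: pivot at (0,0) is -1.
  row1 ← row1 − (4)·row0  ⇒  L[1][0]=4, U row1=(0, 3, 3, -2)
  row2 ← row2 − (1)·row0  ⇒  L[2][0]=1, U row2=(0, 9, 7, -3)
  row3 ← row3 − (4)·row0  ⇒  L[3][0]=4, U row3=(0, 9, 11, -7)
Step 2: pivot at (1,1) is 3.
  row2 ← row2 − (3)·row1  ⇒  L[2][1]=3, U row2=(0, 0, -2, 3)
  row3 ← row3 − (3)·row1  ⇒  L[3][1]=3, U row3=(0, 0, 2, -1)
Step 3: pivot at (2,2) is -2.
  row3 ← row3 − (-1)·row2  ⇒  L[3][2]=-1, U row3=(0, 0, 0, 2)

U[3][3] = 2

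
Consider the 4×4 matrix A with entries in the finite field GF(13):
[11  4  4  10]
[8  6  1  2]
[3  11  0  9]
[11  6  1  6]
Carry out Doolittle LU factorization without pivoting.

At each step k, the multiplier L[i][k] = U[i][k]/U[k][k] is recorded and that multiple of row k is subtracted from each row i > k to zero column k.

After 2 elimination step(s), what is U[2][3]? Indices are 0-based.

Step 1: pivot at (0,0) is 11.
  row1 ← row1 − (9)·row0  ⇒  L[1][0]=9, U row1=(0, 9, 4, 3)
  row2 ← row2 − (5)·row0  ⇒  L[2][0]=5, U row2=(0, 4, 6, 11)
  row3 ← row3 − (1)·row0  ⇒  L[3][0]=1, U row3=(0, 2, 10, 9)
Step 2: pivot at (1,1) is 9.
  row2 ← row2 − (12)·row1  ⇒  L[2][1]=12, U row2=(0, 0, 10, 1)
  row3 ← row3 − (6)·row1  ⇒  L[3][1]=6, U row3=(0, 0, 12, 4)

U[2][3] = 1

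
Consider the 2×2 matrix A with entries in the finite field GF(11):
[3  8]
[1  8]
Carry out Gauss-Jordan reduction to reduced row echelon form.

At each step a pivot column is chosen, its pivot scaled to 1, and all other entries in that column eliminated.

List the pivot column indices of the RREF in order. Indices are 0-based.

pivot columns: 0, 1

step 1: normalize row 0 (÷3) = (1, 10)
  row 1: subtract 1×row0 = (0, 9)
step 2: normalize row 1 (÷9) = (0, 1)
  row 0: subtract 10×row1 = (1, 0)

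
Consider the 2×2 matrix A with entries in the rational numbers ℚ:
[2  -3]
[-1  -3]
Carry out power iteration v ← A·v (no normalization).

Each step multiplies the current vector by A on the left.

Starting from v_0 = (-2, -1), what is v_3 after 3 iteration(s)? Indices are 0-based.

v_3 = (8, 59)

v_0 = (-2, -1).
v_1 = A·v_0 = (-1, 5).
v_2 = A·v_1 = (-17, -14).
v_3 = A·v_2 = (8, 59).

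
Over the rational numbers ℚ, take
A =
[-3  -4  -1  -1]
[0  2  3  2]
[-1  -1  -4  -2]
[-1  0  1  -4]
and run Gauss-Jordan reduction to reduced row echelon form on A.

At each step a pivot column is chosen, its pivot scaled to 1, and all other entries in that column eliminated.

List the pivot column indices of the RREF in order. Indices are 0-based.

[1] R0 /= -3  ⇒  (1, 4/3, 1/3, 1/3)
     R2 -= -1·R0  ⇒  (0, 1/3, -11/3, -5/3)
     R3 -= -1·R0  ⇒  (0, 4/3, 4/3, -11/3)
[2] R1 /= 2  ⇒  (0, 1, 3/2, 1)
     R0 -= 4/3·R1  ⇒  (1, 0, -5/3, -1)
     R2 -= 1/3·R1  ⇒  (0, 0, -25/6, -2)
     R3 -= 4/3·R1  ⇒  (0, 0, -2/3, -5)
[3] R2 /= -25/6  ⇒  (0, 0, 1, 12/25)
     R0 -= -5/3·R2  ⇒  (1, 0, 0, -1/5)
     R1 -= 3/2·R2  ⇒  (0, 1, 0, 7/25)
     R3 -= -2/3·R2  ⇒  (0, 0, 0, -117/25)
[4] R3 /= -117/25  ⇒  (0, 0, 0, 1)
     R0 -= -1/5·R3  ⇒  (1, 0, 0, 0)
     R1 -= 7/25·R3  ⇒  (0, 1, 0, 0)
     R2 -= 12/25·R3  ⇒  (0, 0, 1, 0)

pivot columns: 0, 1, 2, 3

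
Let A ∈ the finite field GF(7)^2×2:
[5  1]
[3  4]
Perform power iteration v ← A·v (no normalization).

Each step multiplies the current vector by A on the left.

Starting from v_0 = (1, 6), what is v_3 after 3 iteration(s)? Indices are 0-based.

v_0 = (1, 6).
v_1 = A·v_0 = (4, 6).
v_2 = A·v_1 = (5, 1).
v_3 = A·v_2 = (5, 5).

v_3 = (5, 5)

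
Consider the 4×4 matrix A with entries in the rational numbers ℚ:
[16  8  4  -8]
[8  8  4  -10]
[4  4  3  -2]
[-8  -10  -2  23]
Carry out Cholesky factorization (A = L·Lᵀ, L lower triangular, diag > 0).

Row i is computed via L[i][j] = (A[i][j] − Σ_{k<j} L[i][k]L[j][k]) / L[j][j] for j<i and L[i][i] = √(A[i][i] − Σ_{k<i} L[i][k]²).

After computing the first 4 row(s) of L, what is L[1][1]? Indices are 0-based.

L[1][1] = 2

Step 1: L[0][0] = √(16) = 4.
  L[1][0] = (8) / L[0][0] = 2.
Step 2: L[1][1] = √(4) = 2.
  L[2][0] = (4) / L[0][0] = 1.
  L[2][1] = (2) / L[1][1] = 1.
Step 3: L[2][2] = √(1) = 1.
  L[3][0] = (-8) / L[0][0] = -2.
  L[3][1] = (-6) / L[1][1] = -3.
  L[3][2] = (3) / L[2][2] = 3.
Step 4: L[3][3] = √(1) = 1.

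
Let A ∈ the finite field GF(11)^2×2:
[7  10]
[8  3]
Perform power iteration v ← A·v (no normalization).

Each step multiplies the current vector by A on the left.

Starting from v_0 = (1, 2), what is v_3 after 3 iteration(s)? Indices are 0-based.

v_3 = (10, 7)

v_0 = (1, 2).
v_1 = A·v_0 = (5, 3).
v_2 = A·v_1 = (10, 5).
v_3 = A·v_2 = (10, 7).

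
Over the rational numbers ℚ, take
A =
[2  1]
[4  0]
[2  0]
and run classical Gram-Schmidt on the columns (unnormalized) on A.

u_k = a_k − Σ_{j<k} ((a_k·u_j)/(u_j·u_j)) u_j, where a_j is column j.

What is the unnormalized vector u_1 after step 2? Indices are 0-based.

u_1 = (5/6, -1/3, -1/6)

Step 1: u_0 = a_0 = (2, 4, 2).
Step 2: u_1 = a_1 − (1/12)·u_0 = (5/6, -1/3, -1/6).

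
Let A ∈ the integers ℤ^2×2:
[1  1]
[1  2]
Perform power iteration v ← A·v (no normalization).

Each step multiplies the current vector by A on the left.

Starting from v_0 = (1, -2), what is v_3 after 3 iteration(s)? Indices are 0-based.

v_0 = (1, -2).
v_1 = A·v_0 = (-1, -3).
v_2 = A·v_1 = (-4, -7).
v_3 = A·v_2 = (-11, -18).

v_3 = (-11, -18)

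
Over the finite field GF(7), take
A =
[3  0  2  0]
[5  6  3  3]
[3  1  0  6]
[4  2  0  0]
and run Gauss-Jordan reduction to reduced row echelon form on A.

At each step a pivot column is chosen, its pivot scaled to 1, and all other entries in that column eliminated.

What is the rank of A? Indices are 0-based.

step 1: normalize row 0 (÷3) = (1, 0, 3, 0)
  row 1: subtract 5×row0 = (0, 6, 2, 3)
  row 2: subtract 3×row0 = (0, 1, 5, 6)
  row 3: subtract 4×row0 = (0, 2, 2, 0)
step 2: normalize row 1 (÷6) = (0, 1, 5, 4)
  row 2: subtract 1×row1 = (0, 0, 0, 2)
  row 3: subtract 2×row1 = (0, 0, 6, 6)
step 3: exchange rows 2,3
step 3: normalize row 2 (÷6) = (0, 0, 1, 1)
  row 0: subtract 3×row2 = (1, 0, 0, 4)
  row 1: subtract 5×row2 = (0, 1, 0, 6)
step 4: normalize row 3 (÷2) = (0, 0, 0, 1)
  row 0: subtract 4×row3 = (1, 0, 0, 0)
  row 1: subtract 6×row3 = (0, 1, 0, 0)
  row 2: subtract 1×row3 = (0, 0, 1, 0)

rank = 4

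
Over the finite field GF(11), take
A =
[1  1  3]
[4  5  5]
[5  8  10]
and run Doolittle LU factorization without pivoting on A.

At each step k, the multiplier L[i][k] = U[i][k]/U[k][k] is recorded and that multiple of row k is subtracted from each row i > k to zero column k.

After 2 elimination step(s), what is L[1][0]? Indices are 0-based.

Step 1: pivot at (0,0) is 1.
  row1 ← row1 − (4)·row0  ⇒  L[1][0]=4, U row1=(0, 1, 4)
  row2 ← row2 − (5)·row0  ⇒  L[2][0]=5, U row2=(0, 3, 6)
Step 2: pivot at (1,1) is 1.
  row2 ← row2 − (3)·row1  ⇒  L[2][1]=3, U row2=(0, 0, 5)

L[1][0] = 4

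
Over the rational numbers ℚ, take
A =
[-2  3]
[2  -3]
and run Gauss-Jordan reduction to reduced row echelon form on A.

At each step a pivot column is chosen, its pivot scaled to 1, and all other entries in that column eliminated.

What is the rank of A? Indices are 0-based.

rank = 1

pivot(0,0)=-2: scale R0 → (1, -3/2)
  clear (1,0): R1 −= (2)R0 → (0, 0)
col 1: no nonzero at/below row 1; advance.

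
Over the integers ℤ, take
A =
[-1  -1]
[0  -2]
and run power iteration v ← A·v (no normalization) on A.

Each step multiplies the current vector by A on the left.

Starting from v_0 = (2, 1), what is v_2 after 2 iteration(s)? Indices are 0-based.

v_0 = (2, 1).
v_1 = A·v_0 = (-3, -2).
v_2 = A·v_1 = (5, 4).

v_2 = (5, 4)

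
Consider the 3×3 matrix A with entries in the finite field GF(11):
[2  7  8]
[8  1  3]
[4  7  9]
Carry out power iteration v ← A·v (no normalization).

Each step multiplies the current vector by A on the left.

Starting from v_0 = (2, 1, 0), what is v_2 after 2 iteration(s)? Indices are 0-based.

v_0 = (2, 1, 0).
v_1 = A·v_0 = (0, 6, 4).
v_2 = A·v_1 = (8, 7, 1).

v_2 = (8, 7, 1)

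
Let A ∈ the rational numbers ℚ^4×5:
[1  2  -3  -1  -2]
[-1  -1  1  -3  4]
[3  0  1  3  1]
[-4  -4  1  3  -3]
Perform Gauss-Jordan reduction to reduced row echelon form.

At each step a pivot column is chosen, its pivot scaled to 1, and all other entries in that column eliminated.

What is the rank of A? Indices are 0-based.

rank = 4

pivot(0,0)=1: scale R0 → (1, 2, -3, -1, -2)
  clear (1,0): R1 −= (-1)R0 → (0, 1, -2, -4, 2)
  clear (2,0): R2 −= (3)R0 → (0, -6, 10, 6, 7)
  clear (3,0): R3 −= (-4)R0 → (0, 4, -11, -1, -11)
pivot(1,1)=1: scale R1 → (0, 1, -2, -4, 2)
  clear (0,1): R0 −= (2)R1 → (1, 0, 1, 7, -6)
  clear (2,1): R2 −= (-6)R1 → (0, 0, -2, -18, 19)
  clear (3,1): R3 −= (4)R1 → (0, 0, -3, 15, -19)
pivot(2,2)=-2: scale R2 → (0, 0, 1, 9, -19/2)
  clear (0,2): R0 −= (1)R2 → (1, 0, 0, -2, 7/2)
  clear (1,2): R1 −= (-2)R2 → (0, 1, 0, 14, -17)
  clear (3,2): R3 −= (-3)R2 → (0, 0, 0, 42, -95/2)
pivot(3,3)=42: scale R3 → (0, 0, 0, 1, -95/84)
  clear (0,3): R0 −= (-2)R3 → (1, 0, 0, 0, 26/21)
  clear (1,3): R1 −= (14)R3 → (0, 1, 0, 0, -7/6)
  clear (2,3): R2 −= (9)R3 → (0, 0, 1, 0, 19/28)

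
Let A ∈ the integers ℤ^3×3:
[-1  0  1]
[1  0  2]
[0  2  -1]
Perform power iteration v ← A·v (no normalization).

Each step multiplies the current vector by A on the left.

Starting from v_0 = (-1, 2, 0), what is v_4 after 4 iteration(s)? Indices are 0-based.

v_0 = (-1, 2, 0).
v_1 = A·v_0 = (1, -1, 4).
v_2 = A·v_1 = (3, 9, -6).
v_3 = A·v_2 = (-9, -9, 24).
v_4 = A·v_3 = (33, 39, -42).

v_4 = (33, 39, -42)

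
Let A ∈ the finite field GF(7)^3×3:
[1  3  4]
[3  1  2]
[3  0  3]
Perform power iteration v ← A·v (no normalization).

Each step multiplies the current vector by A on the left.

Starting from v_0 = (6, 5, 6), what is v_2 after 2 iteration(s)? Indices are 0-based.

v_0 = (6, 5, 6).
v_1 = A·v_0 = (3, 0, 1).
v_2 = A·v_1 = (0, 4, 5).

v_2 = (0, 4, 5)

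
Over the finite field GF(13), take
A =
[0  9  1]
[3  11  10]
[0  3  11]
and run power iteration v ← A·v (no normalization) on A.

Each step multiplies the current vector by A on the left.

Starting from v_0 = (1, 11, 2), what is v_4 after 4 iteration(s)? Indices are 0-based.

v_4 = (9, 2, 12)

v_0 = (1, 11, 2).
v_1 = A·v_0 = (10, 1, 3).
v_2 = A·v_1 = (12, 6, 10).
v_3 = A·v_2 = (12, 7, 11).
v_4 = A·v_3 = (9, 2, 12).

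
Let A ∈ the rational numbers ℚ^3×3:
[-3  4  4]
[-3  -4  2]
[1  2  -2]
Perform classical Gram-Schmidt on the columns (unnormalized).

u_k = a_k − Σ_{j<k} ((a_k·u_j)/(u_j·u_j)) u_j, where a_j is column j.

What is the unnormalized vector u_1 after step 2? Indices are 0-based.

Step 1: u_0 = a_0 = (-3, -3, 1).
Step 2: u_1 = a_1 − (2/19)·u_0 = (82/19, -70/19, 36/19).

u_1 = (82/19, -70/19, 36/19)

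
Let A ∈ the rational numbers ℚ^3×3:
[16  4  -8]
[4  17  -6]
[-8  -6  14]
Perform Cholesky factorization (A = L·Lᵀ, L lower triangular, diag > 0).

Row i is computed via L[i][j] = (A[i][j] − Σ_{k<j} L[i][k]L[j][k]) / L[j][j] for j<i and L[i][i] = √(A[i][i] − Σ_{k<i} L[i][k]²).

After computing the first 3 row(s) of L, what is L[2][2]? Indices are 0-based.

L[2][2] = 3

Step 1: L[0][0] = √(16) = 4.
  L[1][0] = (4) / L[0][0] = 1.
Step 2: L[1][1] = √(16) = 4.
  L[2][0] = (-8) / L[0][0] = -2.
  L[2][1] = (-4) / L[1][1] = -1.
Step 3: L[2][2] = √(9) = 3.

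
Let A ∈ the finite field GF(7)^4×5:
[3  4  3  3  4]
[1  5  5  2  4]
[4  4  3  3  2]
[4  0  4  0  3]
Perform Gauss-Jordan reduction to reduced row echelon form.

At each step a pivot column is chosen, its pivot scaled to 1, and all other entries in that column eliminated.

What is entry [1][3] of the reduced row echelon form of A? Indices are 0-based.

M[1][3] = 6

[1] R0 /= 3  ⇒  (1, 6, 1, 1, 6)
     R1 -= 1·R0  ⇒  (0, 6, 4, 1, 5)
     R2 -= 4·R0  ⇒  (0, 1, 6, 6, 6)
     R3 -= 4·R0  ⇒  (0, 4, 0, 3, 0)
[2] R1 /= 6  ⇒  (0, 1, 3, 6, 2)
     R0 -= 6·R1  ⇒  (1, 0, 4, 0, 1)
     R2 -= 1·R1  ⇒  (0, 0, 3, 0, 4)
     R3 -= 4·R1  ⇒  (0, 0, 2, 0, 6)
[3] R2 /= 3  ⇒  (0, 0, 1, 0, 6)
     R0 -= 4·R2  ⇒  (1, 0, 0, 0, 5)
     R1 -= 3·R2  ⇒  (0, 1, 0, 6, 5)
     R3 -= 2·R2  ⇒  (0, 0, 0, 0, 1)
column 3 empty below row 3
[4] R3 /= 1  ⇒  (0, 0, 0, 0, 1)
     R0 -= 5·R3  ⇒  (1, 0, 0, 0, 0)
     R1 -= 5·R3  ⇒  (0, 1, 0, 6, 0)
     R2 -= 6·R3  ⇒  (0, 0, 1, 0, 0)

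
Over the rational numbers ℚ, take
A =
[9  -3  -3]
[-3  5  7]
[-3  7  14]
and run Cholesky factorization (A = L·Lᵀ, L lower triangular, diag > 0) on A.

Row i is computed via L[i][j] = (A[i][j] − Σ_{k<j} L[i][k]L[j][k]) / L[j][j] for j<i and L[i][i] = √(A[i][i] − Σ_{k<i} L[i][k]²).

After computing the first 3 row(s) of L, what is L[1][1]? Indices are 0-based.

L[1][1] = 2

Step 1: L[0][0] = √(9) = 3.
  L[1][0] = (-3) / L[0][0] = -1.
Step 2: L[1][1] = √(4) = 2.
  L[2][0] = (-3) / L[0][0] = -1.
  L[2][1] = (6) / L[1][1] = 3.
Step 3: L[2][2] = √(4) = 2.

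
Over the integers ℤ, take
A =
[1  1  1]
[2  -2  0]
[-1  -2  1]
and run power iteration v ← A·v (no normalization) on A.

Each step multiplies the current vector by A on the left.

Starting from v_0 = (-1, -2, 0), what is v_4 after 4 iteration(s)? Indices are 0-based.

v_0 = (-1, -2, 0).
v_1 = A·v_0 = (-3, 2, 5).
v_2 = A·v_1 = (4, -10, 4).
v_3 = A·v_2 = (-2, 28, 20).
v_4 = A·v_3 = (46, -60, -34).

v_4 = (46, -60, -34)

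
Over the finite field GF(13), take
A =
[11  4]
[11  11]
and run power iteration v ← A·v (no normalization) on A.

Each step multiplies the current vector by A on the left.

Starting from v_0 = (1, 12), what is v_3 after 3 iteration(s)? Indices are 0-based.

v_0 = (1, 12).
v_1 = A·v_0 = (7, 0).
v_2 = A·v_1 = (12, 12).
v_3 = A·v_2 = (11, 4).

v_3 = (11, 4)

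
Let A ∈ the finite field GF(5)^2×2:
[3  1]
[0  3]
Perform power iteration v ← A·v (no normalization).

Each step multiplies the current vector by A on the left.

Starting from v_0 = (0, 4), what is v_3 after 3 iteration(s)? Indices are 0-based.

v_3 = (3, 3)

v_0 = (0, 4).
v_1 = A·v_0 = (4, 2).
v_2 = A·v_1 = (4, 1).
v_3 = A·v_2 = (3, 3).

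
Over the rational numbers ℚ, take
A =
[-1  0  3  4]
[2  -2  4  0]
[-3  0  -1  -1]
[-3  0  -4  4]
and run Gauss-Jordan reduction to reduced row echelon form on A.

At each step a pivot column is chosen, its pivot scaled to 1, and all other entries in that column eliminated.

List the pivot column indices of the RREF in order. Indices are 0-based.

step 1: normalize row 0 (÷-1) = (1, 0, -3, -4)
  row 1: subtract 2×row0 = (0, -2, 10, 8)
  row 2: subtract -3×row0 = (0, 0, -10, -13)
  row 3: subtract -3×row0 = (0, 0, -13, -8)
step 2: normalize row 1 (÷-2) = (0, 1, -5, -4)
step 3: normalize row 2 (÷-10) = (0, 0, 1, 13/10)
  row 0: subtract -3×row2 = (1, 0, 0, -1/10)
  row 1: subtract -5×row2 = (0, 1, 0, 5/2)
  row 3: subtract -13×row2 = (0, 0, 0, 89/10)
step 4: normalize row 3 (÷89/10) = (0, 0, 0, 1)
  row 0: subtract -1/10×row3 = (1, 0, 0, 0)
  row 1: subtract 5/2×row3 = (0, 1, 0, 0)
  row 2: subtract 13/10×row3 = (0, 0, 1, 0)

pivot columns: 0, 1, 2, 3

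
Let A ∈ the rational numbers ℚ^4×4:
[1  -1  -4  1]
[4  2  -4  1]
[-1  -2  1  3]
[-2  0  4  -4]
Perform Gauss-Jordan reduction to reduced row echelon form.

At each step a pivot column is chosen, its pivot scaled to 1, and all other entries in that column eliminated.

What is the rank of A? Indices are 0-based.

rank = 4

pivot(0,0)=1: scale R0 → (1, -1, -4, 1)
  clear (1,0): R1 −= (4)R0 → (0, 6, 12, -3)
  clear (2,0): R2 −= (-1)R0 → (0, -3, -3, 4)
  clear (3,0): R3 −= (-2)R0 → (0, -2, -4, -2)
pivot(1,1)=6: scale R1 → (0, 1, 2, -1/2)
  clear (0,1): R0 −= (-1)R1 → (1, 0, -2, 1/2)
  clear (2,1): R2 −= (-3)R1 → (0, 0, 3, 5/2)
  clear (3,1): R3 −= (-2)R1 → (0, 0, 0, -3)
pivot(2,2)=3: scale R2 → (0, 0, 1, 5/6)
  clear (0,2): R0 −= (-2)R2 → (1, 0, 0, 13/6)
  clear (1,2): R1 −= (2)R2 → (0, 1, 0, -13/6)
pivot(3,3)=-3: scale R3 → (0, 0, 0, 1)
  clear (0,3): R0 −= (13/6)R3 → (1, 0, 0, 0)
  clear (1,3): R1 −= (-13/6)R3 → (0, 1, 0, 0)
  clear (2,3): R2 −= (5/6)R3 → (0, 0, 1, 0)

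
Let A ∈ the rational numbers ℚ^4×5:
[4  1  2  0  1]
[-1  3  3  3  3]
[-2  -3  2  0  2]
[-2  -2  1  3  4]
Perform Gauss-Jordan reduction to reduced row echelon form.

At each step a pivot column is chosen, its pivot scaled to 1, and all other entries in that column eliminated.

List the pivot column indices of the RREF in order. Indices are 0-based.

pivot columns: 0, 1, 2, 3

pivot(0,0)=4: scale R0 → (1, 1/4, 1/2, 0, 1/4)
  clear (1,0): R1 −= (-1)R0 → (0, 13/4, 7/2, 3, 13/4)
  clear (2,0): R2 −= (-2)R0 → (0, -5/2, 3, 0, 5/2)
  clear (3,0): R3 −= (-2)R0 → (0, -3/2, 2, 3, 9/2)
pivot(1,1)=13/4: scale R1 → (0, 1, 14/13, 12/13, 1)
  clear (0,1): R0 −= (1/4)R1 → (1, 0, 3/13, -3/13, 0)
  clear (2,1): R2 −= (-5/2)R1 → (0, 0, 74/13, 30/13, 5)
  clear (3,1): R3 −= (-3/2)R1 → (0, 0, 47/13, 57/13, 6)
pivot(2,2)=74/13: scale R2 → (0, 0, 1, 15/37, 65/74)
  clear (0,2): R0 −= (3/13)R2 → (1, 0, 0, -12/37, -15/74)
  clear (1,2): R1 −= (14/13)R2 → (0, 1, 0, 18/37, 2/37)
  clear (3,2): R3 −= (47/13)R2 → (0, 0, 0, 108/37, 209/74)
pivot(3,3)=108/37: scale R3 → (0, 0, 0, 1, 209/216)
  clear (0,3): R0 −= (-12/37)R3 → (1, 0, 0, 0, 1/9)
  clear (1,3): R1 −= (18/37)R3 → (0, 1, 0, 0, -5/12)
  clear (2,3): R2 −= (15/37)R3 → (0, 0, 1, 0, 35/72)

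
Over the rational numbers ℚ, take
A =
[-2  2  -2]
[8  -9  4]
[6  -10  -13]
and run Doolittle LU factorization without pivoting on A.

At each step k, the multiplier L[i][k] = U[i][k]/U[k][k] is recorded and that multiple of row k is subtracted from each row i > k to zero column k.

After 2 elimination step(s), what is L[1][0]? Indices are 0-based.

L[1][0] = -4

Step 1: pivot at (0,0) is -2.
  row1 ← row1 − (-4)·row0  ⇒  L[1][0]=-4, U row1=(0, -1, -4)
  row2 ← row2 − (-3)·row0  ⇒  L[2][0]=-3, U row2=(0, -4, -19)
Step 2: pivot at (1,1) is -1.
  row2 ← row2 − (4)·row1  ⇒  L[2][1]=4, U row2=(0, 0, -3)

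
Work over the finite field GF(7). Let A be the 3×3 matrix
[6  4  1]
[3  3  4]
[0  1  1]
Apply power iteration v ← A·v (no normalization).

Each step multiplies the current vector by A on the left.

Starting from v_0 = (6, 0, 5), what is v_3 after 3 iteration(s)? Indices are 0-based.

v_0 = (6, 0, 5).
v_1 = A·v_0 = (6, 3, 5).
v_2 = A·v_1 = (4, 5, 1).
v_3 = A·v_2 = (3, 3, 6).

v_3 = (3, 3, 6)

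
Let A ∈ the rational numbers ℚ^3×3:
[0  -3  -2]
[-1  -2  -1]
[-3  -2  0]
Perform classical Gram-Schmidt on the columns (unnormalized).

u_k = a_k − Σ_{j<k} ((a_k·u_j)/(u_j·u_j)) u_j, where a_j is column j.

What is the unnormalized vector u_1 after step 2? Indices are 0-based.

Step 1: u_0 = a_0 = (0, -1, -3).
Step 2: u_1 = a_1 − (4/5)·u_0 = (-3, -6/5, 2/5).

u_1 = (-3, -6/5, 2/5)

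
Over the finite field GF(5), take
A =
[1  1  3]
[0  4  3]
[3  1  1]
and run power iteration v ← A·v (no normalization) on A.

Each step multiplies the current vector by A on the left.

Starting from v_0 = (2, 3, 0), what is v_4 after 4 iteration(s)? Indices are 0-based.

v_4 = (4, 1, 2)

v_0 = (2, 3, 0).
v_1 = A·v_0 = (0, 2, 4).
v_2 = A·v_1 = (4, 0, 1).
v_3 = A·v_2 = (2, 3, 3).
v_4 = A·v_3 = (4, 1, 2).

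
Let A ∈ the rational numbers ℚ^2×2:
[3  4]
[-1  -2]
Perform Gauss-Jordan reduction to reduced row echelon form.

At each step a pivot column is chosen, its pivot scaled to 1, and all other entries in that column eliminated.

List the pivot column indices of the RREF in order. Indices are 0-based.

pivot columns: 0, 1

pivot(0,0)=3: scale R0 → (1, 4/3)
  clear (1,0): R1 −= (-1)R0 → (0, -2/3)
pivot(1,1)=-2/3: scale R1 → (0, 1)
  clear (0,1): R0 −= (4/3)R1 → (1, 0)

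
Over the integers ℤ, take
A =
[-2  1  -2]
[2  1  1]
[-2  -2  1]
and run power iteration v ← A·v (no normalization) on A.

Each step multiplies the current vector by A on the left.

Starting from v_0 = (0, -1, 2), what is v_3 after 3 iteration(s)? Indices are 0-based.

v_0 = (0, -1, 2).
v_1 = A·v_0 = (-5, 1, 4).
v_2 = A·v_1 = (3, -5, 12).
v_3 = A·v_2 = (-35, 13, 16).

v_3 = (-35, 13, 16)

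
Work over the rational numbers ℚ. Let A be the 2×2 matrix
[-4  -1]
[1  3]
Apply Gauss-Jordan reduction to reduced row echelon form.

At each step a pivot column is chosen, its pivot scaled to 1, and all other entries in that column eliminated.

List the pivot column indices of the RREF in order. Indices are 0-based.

pivot columns: 0, 1

step 1: normalize row 0 (÷-4) = (1, 1/4)
  row 1: subtract 1×row0 = (0, 11/4)
step 2: normalize row 1 (÷11/4) = (0, 1)
  row 0: subtract 1/4×row1 = (1, 0)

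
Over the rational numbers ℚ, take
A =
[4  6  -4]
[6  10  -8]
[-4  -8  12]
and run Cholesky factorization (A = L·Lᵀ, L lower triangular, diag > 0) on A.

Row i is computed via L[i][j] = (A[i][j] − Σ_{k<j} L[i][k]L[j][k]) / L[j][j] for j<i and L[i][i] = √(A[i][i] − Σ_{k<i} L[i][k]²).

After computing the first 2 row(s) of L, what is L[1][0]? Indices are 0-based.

L[1][0] = 3

Step 1: L[0][0] = √(4) = 2.
  L[1][0] = (6) / L[0][0] = 3.
Step 2: L[1][1] = √(1) = 1.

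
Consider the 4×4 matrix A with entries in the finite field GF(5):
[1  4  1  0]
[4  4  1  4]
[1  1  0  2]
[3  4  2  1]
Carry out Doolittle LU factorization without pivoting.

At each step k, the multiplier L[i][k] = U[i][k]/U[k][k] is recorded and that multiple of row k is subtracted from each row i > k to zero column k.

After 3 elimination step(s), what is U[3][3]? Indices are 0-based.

U[3][3] = 4

Step 1: pivot at (0,0) is 1.
  row1 ← row1 − (4)·row0  ⇒  L[1][0]=4, U row1=(0, 3, 2, 4)
  row2 ← row2 − (1)·row0  ⇒  L[2][0]=1, U row2=(0, 2, 4, 2)
  row3 ← row3 − (3)·row0  ⇒  L[3][0]=3, U row3=(0, 2, 4, 1)
Step 2: pivot at (1,1) is 3.
  row2 ← row2 − (4)·row1  ⇒  L[2][1]=4, U row2=(0, 0, 1, 1)
  row3 ← row3 − (4)·row1  ⇒  L[3][1]=4, U row3=(0, 0, 1, 0)
Step 3: pivot at (2,2) is 1.
  row3 ← row3 − (1)·row2  ⇒  L[3][2]=1, U row3=(0, 0, 0, 4)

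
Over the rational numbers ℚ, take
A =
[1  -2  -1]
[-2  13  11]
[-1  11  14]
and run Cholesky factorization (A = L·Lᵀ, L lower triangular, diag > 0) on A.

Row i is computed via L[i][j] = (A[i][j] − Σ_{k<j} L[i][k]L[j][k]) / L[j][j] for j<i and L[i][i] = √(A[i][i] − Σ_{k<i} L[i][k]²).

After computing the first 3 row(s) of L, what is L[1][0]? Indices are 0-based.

L[1][0] = -2

Step 1: L[0][0] = √(1) = 1.
  L[1][0] = (-2) / L[0][0] = -2.
Step 2: L[1][1] = √(9) = 3.
  L[2][0] = (-1) / L[0][0] = -1.
  L[2][1] = (9) / L[1][1] = 3.
Step 3: L[2][2] = √(4) = 2.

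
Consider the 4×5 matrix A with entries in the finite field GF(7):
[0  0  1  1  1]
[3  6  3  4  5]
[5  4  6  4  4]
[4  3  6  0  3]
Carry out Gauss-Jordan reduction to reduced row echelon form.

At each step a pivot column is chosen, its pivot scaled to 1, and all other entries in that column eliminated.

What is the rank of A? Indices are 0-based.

step 1: exchange rows 0,1
step 1: normalize row 0 (÷3) = (1, 2, 1, 6, 4)
  row 2: subtract 5×row0 = (0, 1, 1, 2, 5)
  row 3: subtract 4×row0 = (0, 2, 2, 4, 1)
step 2: exchange rows 1,2
step 2: normalize row 1 (÷1) = (0, 1, 1, 2, 5)
  row 0: subtract 2×row1 = (1, 0, 6, 2, 1)
  row 3: subtract 2×row1 = (0, 0, 0, 0, 5)
step 3: normalize row 2 (÷1) = (0, 0, 1, 1, 1)
  row 0: subtract 6×row2 = (1, 0, 0, 3, 2)
  row 1: subtract 1×row2 = (0, 1, 0, 1, 4)
skip col 3 (zero from row 3)
step 4: normalize row 3 (÷5) = (0, 0, 0, 0, 1)
  row 0: subtract 2×row3 = (1, 0, 0, 3, 0)
  row 1: subtract 4×row3 = (0, 1, 0, 1, 0)
  row 2: subtract 1×row3 = (0, 0, 1, 1, 0)

rank = 4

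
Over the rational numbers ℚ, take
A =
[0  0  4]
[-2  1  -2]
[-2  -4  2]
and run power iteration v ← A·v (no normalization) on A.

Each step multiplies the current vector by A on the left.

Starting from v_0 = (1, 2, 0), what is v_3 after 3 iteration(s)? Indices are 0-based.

v_3 = (-80, 140, -40)

v_0 = (1, 2, 0).
v_1 = A·v_0 = (0, 0, -10).
v_2 = A·v_1 = (-40, 20, -20).
v_3 = A·v_2 = (-80, 140, -40).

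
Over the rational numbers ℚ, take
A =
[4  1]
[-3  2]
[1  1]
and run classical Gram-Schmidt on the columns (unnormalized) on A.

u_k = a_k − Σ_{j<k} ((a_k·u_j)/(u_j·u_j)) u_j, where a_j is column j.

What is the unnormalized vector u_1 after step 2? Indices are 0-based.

u_1 = (15/13, 49/26, 27/26)

Step 1: u_0 = a_0 = (4, -3, 1).
Step 2: u_1 = a_1 − (-1/26)·u_0 = (15/13, 49/26, 27/26).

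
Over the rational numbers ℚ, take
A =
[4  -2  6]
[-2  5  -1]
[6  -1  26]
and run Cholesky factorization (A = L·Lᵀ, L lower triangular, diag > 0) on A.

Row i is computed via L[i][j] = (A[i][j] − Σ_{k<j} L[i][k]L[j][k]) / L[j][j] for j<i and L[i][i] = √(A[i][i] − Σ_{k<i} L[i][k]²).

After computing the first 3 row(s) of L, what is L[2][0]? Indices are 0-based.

Step 1: L[0][0] = √(4) = 2.
  L[1][0] = (-2) / L[0][0] = -1.
Step 2: L[1][1] = √(4) = 2.
  L[2][0] = (6) / L[0][0] = 3.
  L[2][1] = (2) / L[1][1] = 1.
Step 3: L[2][2] = √(16) = 4.

L[2][0] = 3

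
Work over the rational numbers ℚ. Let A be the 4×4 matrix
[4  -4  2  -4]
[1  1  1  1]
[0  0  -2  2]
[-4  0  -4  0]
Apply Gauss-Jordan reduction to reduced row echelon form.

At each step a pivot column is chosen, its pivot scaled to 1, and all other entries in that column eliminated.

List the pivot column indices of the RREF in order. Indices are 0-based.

pivot columns: 0, 1, 2, 3

[1] R0 /= 4  ⇒  (1, -1, 1/2, -1)
     R1 -= 1·R0  ⇒  (0, 2, 1/2, 2)
     R3 -= -4·R0  ⇒  (0, -4, -2, -4)
[2] R1 /= 2  ⇒  (0, 1, 1/4, 1)
     R0 -= -1·R1  ⇒  (1, 0, 3/4, 0)
     R3 -= -4·R1  ⇒  (0, 0, -1, 0)
[3] R2 /= -2  ⇒  (0, 0, 1, -1)
     R0 -= 3/4·R2  ⇒  (1, 0, 0, 3/4)
     R1 -= 1/4·R2  ⇒  (0, 1, 0, 5/4)
     R3 -= -1·R2  ⇒  (0, 0, 0, -1)
[4] R3 /= -1  ⇒  (0, 0, 0, 1)
     R0 -= 3/4·R3  ⇒  (1, 0, 0, 0)
     R1 -= 5/4·R3  ⇒  (0, 1, 0, 0)
     R2 -= -1·R3  ⇒  (0, 0, 1, 0)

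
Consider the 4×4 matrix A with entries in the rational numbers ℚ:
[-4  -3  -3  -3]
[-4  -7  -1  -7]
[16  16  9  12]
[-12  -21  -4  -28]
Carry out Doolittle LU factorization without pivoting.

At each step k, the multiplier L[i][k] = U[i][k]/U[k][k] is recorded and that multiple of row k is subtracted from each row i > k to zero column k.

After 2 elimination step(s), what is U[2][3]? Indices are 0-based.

Step 1: pivot at (0,0) is -4.
  row1 ← row1 − (1)·row0  ⇒  L[1][0]=1, U row1=(0, -4, 2, -4)
  row2 ← row2 − (-4)·row0  ⇒  L[2][0]=-4, U row2=(0, 4, -3, 0)
  row3 ← row3 − (3)·row0  ⇒  L[3][0]=3, U row3=(0, -12, 5, -19)
Step 2: pivot at (1,1) is -4.
  row2 ← row2 − (-1)·row1  ⇒  L[2][1]=-1, U row2=(0, 0, -1, -4)
  row3 ← row3 − (3)·row1  ⇒  L[3][1]=3, U row3=(0, 0, -1, -7)

U[2][3] = -4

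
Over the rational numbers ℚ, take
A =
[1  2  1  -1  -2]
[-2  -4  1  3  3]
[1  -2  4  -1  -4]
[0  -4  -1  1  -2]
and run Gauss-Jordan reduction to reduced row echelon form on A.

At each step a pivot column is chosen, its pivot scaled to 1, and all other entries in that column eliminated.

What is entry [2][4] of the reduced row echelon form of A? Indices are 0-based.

pivot(0,0)=1: scale R0 → (1, 2, 1, -1, -2)
  clear (1,0): R1 −= (-2)R0 → (0, 0, 3, 1, -1)
  clear (2,0): R2 −= (1)R0 → (0, -4, 3, 0, -2)
pivot(1,1): swap R1↔R2
pivot(1,1)=-4: scale R1 → (0, 1, -3/4, 0, 1/2)
  clear (0,1): R0 −= (2)R1 → (1, 0, 5/2, -1, -3)
  clear (3,1): R3 −= (-4)R1 → (0, 0, -4, 1, 0)
pivot(2,2)=3: scale R2 → (0, 0, 1, 1/3, -1/3)
  clear (0,2): R0 −= (5/2)R2 → (1, 0, 0, -11/6, -13/6)
  clear (1,2): R1 −= (-3/4)R2 → (0, 1, 0, 1/4, 1/4)
  clear (3,2): R3 −= (-4)R2 → (0, 0, 0, 7/3, -4/3)
pivot(3,3)=7/3: scale R3 → (0, 0, 0, 1, -4/7)
  clear (0,3): R0 −= (-11/6)R3 → (1, 0, 0, 0, -45/14)
  clear (1,3): R1 −= (1/4)R3 → (0, 1, 0, 0, 11/28)
  clear (2,3): R2 −= (1/3)R3 → (0, 0, 1, 0, -1/7)

M[2][4] = -1/7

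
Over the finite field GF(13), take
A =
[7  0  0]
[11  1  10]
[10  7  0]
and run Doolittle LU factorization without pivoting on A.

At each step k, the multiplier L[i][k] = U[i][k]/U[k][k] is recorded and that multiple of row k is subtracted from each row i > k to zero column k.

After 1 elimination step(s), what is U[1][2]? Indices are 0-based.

[col 0] pivot 7
  R1 -= 9*R0 → (0, 1, 10)  (L[1][0] := 9)
  R2 -= 7*R0 → (0, 7, 0)  (L[2][0] := 7)

U[1][2] = 10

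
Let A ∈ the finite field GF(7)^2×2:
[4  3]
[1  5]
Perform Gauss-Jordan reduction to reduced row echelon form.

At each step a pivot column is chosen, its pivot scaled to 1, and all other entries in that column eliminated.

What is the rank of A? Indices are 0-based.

step 1: normalize row 0 (÷4) = (1, 6)
  row 1: subtract 1×row0 = (0, 6)
step 2: normalize row 1 (÷6) = (0, 1)
  row 0: subtract 6×row1 = (1, 0)

rank = 2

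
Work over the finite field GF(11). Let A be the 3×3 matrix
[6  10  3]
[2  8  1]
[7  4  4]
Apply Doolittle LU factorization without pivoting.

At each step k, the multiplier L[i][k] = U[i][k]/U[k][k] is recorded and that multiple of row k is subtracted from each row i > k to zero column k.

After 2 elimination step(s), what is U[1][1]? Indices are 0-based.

Step 1: pivot at (0,0) is 6.
  row1 ← row1 − (4)·row0  ⇒  L[1][0]=4, U row1=(0, 1, 0)
  row2 ← row2 − (3)·row0  ⇒  L[2][0]=3, U row2=(0, 7, 6)
Step 2: pivot at (1,1) is 1.
  row2 ← row2 − (7)·row1  ⇒  L[2][1]=7, U row2=(0, 0, 6)

U[1][1] = 1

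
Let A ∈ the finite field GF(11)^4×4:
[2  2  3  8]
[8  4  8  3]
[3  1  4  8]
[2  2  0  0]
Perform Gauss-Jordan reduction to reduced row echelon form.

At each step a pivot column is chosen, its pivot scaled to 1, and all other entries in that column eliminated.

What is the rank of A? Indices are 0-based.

rank = 4

step 1: normalize row 0 (÷2) = (1, 1, 7, 4)
  row 1: subtract 8×row0 = (0, 7, 7, 4)
  row 2: subtract 3×row0 = (0, 9, 5, 7)
  row 3: subtract 2×row0 = (0, 0, 8, 3)
step 2: normalize row 1 (÷7) = (0, 1, 1, 10)
  row 0: subtract 1×row1 = (1, 0, 6, 5)
  row 2: subtract 9×row1 = (0, 0, 7, 5)
step 3: normalize row 2 (÷7) = (0, 0, 1, 7)
  row 0: subtract 6×row2 = (1, 0, 0, 7)
  row 1: subtract 1×row2 = (0, 1, 0, 3)
  row 3: subtract 8×row2 = (0, 0, 0, 2)
step 4: normalize row 3 (÷2) = (0, 0, 0, 1)
  row 0: subtract 7×row3 = (1, 0, 0, 0)
  row 1: subtract 3×row3 = (0, 1, 0, 0)
  row 2: subtract 7×row3 = (0, 0, 1, 0)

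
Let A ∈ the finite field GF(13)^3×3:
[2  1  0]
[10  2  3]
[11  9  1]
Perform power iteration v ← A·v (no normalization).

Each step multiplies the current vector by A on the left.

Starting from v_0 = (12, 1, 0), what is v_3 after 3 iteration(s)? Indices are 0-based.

v_3 = (0, 10, 11)

v_0 = (12, 1, 0).
v_1 = A·v_0 = (12, 5, 11).
v_2 = A·v_1 = (3, 7, 6).
v_3 = A·v_2 = (0, 10, 11).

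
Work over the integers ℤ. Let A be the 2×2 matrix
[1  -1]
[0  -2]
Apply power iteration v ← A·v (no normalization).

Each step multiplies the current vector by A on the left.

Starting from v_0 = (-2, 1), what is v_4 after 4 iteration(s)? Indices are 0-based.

v_4 = (3, 16)

v_0 = (-2, 1).
v_1 = A·v_0 = (-3, -2).
v_2 = A·v_1 = (-1, 4).
v_3 = A·v_2 = (-5, -8).
v_4 = A·v_3 = (3, 16).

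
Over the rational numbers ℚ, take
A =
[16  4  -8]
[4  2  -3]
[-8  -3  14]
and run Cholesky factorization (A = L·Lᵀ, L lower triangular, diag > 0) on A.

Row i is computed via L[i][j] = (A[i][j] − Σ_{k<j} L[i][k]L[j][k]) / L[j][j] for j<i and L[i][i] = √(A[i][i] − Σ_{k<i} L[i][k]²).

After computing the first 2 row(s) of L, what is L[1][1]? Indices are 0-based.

L[1][1] = 1

Step 1: L[0][0] = √(16) = 4.
  L[1][0] = (4) / L[0][0] = 1.
Step 2: L[1][1] = √(1) = 1.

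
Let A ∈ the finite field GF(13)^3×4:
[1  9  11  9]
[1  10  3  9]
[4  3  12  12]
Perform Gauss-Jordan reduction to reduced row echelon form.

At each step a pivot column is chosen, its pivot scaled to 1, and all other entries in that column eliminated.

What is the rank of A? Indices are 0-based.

step 1: normalize row 0 (÷1) = (1, 9, 11, 9)
  row 1: subtract 1×row0 = (0, 1, 5, 0)
  row 2: subtract 4×row0 = (0, 6, 7, 2)
step 2: normalize row 1 (÷1) = (0, 1, 5, 0)
  row 0: subtract 9×row1 = (1, 0, 5, 9)
  row 2: subtract 6×row1 = (0, 0, 3, 2)
step 3: normalize row 2 (÷3) = (0, 0, 1, 5)
  row 0: subtract 5×row2 = (1, 0, 0, 10)
  row 1: subtract 5×row2 = (0, 1, 0, 1)

rank = 3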